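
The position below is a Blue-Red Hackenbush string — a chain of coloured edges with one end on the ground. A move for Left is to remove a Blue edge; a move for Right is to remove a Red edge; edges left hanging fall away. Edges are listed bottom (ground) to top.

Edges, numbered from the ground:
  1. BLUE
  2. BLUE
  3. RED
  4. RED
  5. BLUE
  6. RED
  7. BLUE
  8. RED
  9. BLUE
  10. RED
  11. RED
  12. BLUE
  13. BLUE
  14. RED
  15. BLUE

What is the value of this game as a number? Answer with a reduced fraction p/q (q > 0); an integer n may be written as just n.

10907/8192

B: Left { 0 }, Right { — } -> simplest 1
BB: Left { 0,1 }, Right { — } -> simplest 2
BBR: Left { 0,1 }, Right { 2 } -> simplest 3/2
BBRR: Left { 0,1 }, Right { 3/2,2 } -> simplest 5/4
BBRRB: Left { 0,1,5/4 }, Right { 3/2,2 } -> simplest 11/8
BBRRBR: Left { 0,1,5/4 }, Right { 11/8,3/2,2 } -> simplest 21/16
BBRRBRB: Left { 0,1,5/4,21/16 }, Right { 11/8,3/2,2 } -> simplest 43/32
BBRRBRBR: Left { 0,1,5/4,21/16 }, Right { 43/32,11/8,3/2,2 } -> simplest 85/64
BBRRBRBRB: Left { 0,1,5/4,21/16,85/64 }, Right { 43/32,11/8,3/2,2 } -> simplest 171/128
BBRRBRBRBR: Left { 0,1,5/4,21/16,85/64 }, Right { 171/128,43/32,11/8,3/2,2 } -> simplest 341/256
BBRRBRBRBRR: Left { 0,1,5/4,21/16,85/64 }, Right { 341/256,171/128,43/32,11/8,3/2,2 } -> simplest 681/512
BBRRBRBRBRRB: Left { 0,1,5/4,21/16,85/64,681/512 }, Right { 341/256,171/128,43/32,11/8,3/2,2 } -> simplest 1363/1024
BBRRBRBRBRRBB: Left { 0,1,5/4,21/16,85/64,681/512,1363/1024 }, Right { 341/256,171/128,43/32,11/8,3/2,2 } -> simplest 2727/2048
BBRRBRBRBRRBBR: Left { 0,1,5/4,21/16,85/64,681/512,1363/1024 }, Right { 2727/2048,341/256,171/128,43/32,11/8,3/2,2 } -> simplest 5453/4096
BBRRBRBRBRRBBRB: Left { 0,1,5/4,21/16,85/64,681/512,1363/1024,5453/4096 }, Right { 2727/2048,341/256,171/128,43/32,11/8,3/2,2 } -> simplest 10907/8192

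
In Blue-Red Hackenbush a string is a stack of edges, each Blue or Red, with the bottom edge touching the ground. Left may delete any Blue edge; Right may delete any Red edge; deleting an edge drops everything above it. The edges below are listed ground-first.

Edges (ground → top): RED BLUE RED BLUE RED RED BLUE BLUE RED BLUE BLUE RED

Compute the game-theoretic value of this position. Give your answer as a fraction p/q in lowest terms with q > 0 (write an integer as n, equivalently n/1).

-1427/2048

Prefix values for RED BLUE RED BLUE RED RED BLUE BLUE RED BLUE BLUE RED via {L|R} + simplicity:
val(R) = {  | 0 } gives -1
val(RB) = { -1 | 0 } gives -1/2
val(RBR) = { -1 | -1/2; 0 } gives -3/4
val(RBRB) = { -1; -3/4 | -1/2; 0 } gives -5/8
val(RBRBR) = { -1; -3/4 | -5/8; -1/2; 0 } gives -11/16
val(RBRBRR) = { -1; -3/4 | -11/16; -5/8; -1/2; 0 } gives -23/32
val(RBRBRRB) = { -1; -3/4; -23/32 | -11/16; -5/8; -1/2; 0 } gives -45/64
val(RBRBRRBB) = { -1; -3/4; -23/32; -45/64 | -11/16; -5/8; -1/2; 0 } gives -89/128
val(RBRBRRBBR) = { -1; -3/4; -23/32; -45/64 | -89/128; -11/16; -5/8; -1/2; 0 } gives -179/256
val(RBRBRRBBRB) = { -1; -3/4; -23/32; -45/64; -179/256 | -89/128; -11/16; -5/8; -1/2; 0 } gives -357/512
val(RBRBRRBBRBB) = { -1; -3/4; -23/32; -45/64; -179/256; -357/512 | -89/128; -11/16; -5/8; -1/2; 0 } gives -713/1024
val(RBRBRRBBRBBR) = { -1; -3/4; -23/32; -45/64; -179/256; -357/512 | -713/1024; -89/128; -11/16; -5/8; -1/2; 0 } gives -1427/2048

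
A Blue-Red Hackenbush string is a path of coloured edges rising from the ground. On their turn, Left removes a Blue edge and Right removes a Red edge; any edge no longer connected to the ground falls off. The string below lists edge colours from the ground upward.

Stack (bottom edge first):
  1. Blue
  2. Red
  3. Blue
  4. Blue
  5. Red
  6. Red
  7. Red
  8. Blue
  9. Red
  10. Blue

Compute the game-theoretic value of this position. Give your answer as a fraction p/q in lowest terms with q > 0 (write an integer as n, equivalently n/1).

1 of 10 · B · max L 0 · min R +∞ so 1
2 of 10 · BR · max L 0 · min R 1 so 1/2
3 of 10 · BRB · max L 1/2 · min R 1 so 3/4
4 of 10 · BRBB · max L 3/4 · min R 1 so 7/8
5 of 10 · BRBBR · max L 3/4 · min R 7/8 so 13/16
6 of 10 · BRBBRR · max L 3/4 · min R 13/16 so 25/32
7 of 10 · BRBBRRR · max L 3/4 · min R 25/32 so 49/64
8 of 10 · BRBBRRRB · max L 49/64 · min R 25/32 so 99/128
9 of 10 · BRBBRRRBR · max L 49/64 · min R 99/128 so 197/256
10 of 10 · BRBBRRRBRB · max L 197/256 · min R 99/128 so 395/512

395/512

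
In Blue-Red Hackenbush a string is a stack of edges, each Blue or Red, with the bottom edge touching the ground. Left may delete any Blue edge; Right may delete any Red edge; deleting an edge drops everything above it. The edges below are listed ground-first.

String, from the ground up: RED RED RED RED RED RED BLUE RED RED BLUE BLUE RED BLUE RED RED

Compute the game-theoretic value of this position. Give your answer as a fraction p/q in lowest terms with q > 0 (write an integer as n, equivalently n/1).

-2967/512

R: Left { · }, Right { 0 } => simplest -1
RR: Left { · }, Right { -1,0 } => simplest -2
RRR: Left { · }, Right { -2,-1,0 } => simplest -3
RRRR: Left { · }, Right { -3,-2,-1,0 } => simplest -4
RRRRR: Left { · }, Right { -4,-3,-2,-1,0 } => simplest -5
RRRRRR: Left { · }, Right { -5,-4,-3,-2,-1,0 } => simplest -6
RRRRRRB: Left { -6 }, Right { -5,-4,-3,-2,-1,0 } => simplest -11/2
RRRRRRBR: Left { -6 }, Right { -11/2,-5,-4,-3,-2,-1,0 } => simplest -23/4
RRRRRRBRR: Left { -6 }, Right { -23/4,-11/2,-5,-4,-3,-2,-1,0 } => simplest -47/8
RRRRRRBRRB: Left { -6,-47/8 }, Right { -23/4,-11/2,-5,-4,-3,-2,-1,0 } => simplest -93/16
RRRRRRBRRBB: Left { -6,-47/8,-93/16 }, Right { -23/4,-11/2,-5,-4,-3,-2,-1,0 } => simplest -185/32
RRRRRRBRRBBR: Left { -6,-47/8,-93/16 }, Right { -185/32,-23/4,-11/2,-5,-4,-3,-2,-1,0 } => simplest -371/64
RRRRRRBRRBBRB: Left { -6,-47/8,-93/16,-371/64 }, Right { -185/32,-23/4,-11/2,-5,-4,-3,-2,-1,0 } => simplest -741/128
RRRRRRBRRBBRBR: Left { -6,-47/8,-93/16,-371/64 }, Right { -741/128,-185/32,-23/4,-11/2,-5,-4,-3,-2,-1,0 } => simplest -1483/256
RRRRRRBRRBBRBRR: Left { -6,-47/8,-93/16,-371/64 }, Right { -1483/256,-741/128,-185/32,-23/4,-11/2,-5,-4,-3,-2,-1,0 } => simplest -2967/512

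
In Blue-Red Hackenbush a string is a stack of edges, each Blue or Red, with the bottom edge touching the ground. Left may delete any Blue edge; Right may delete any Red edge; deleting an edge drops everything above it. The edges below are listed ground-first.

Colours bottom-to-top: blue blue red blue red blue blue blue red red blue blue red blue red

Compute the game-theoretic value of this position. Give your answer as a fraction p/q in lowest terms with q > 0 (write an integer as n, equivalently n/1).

14133/8192

b: Left { 0 }, Right { ∅ } => simplest 1
bb: Left { 0; 1 }, Right { ∅ } => simplest 2
bbr: Left { 0; 1 }, Right { 2 } => simplest 3/2
bbrb: Left { 0; 1; 3/2 }, Right { 2 } => simplest 7/4
bbrbr: Left { 0; 1; 3/2 }, Right { 7/4; 2 } => simplest 13/8
bbrbrb: Left { 0; 1; 3/2; 13/8 }, Right { 7/4; 2 } => simplest 27/16
bbrbrbb: Left { 0; 1; 3/2; 13/8; 27/16 }, Right { 7/4; 2 } => simplest 55/32
bbrbrbbb: Left { 0; 1; 3/2; 13/8; 27/16; 55/32 }, Right { 7/4; 2 } => simplest 111/64
bbrbrbbbr: Left { 0; 1; 3/2; 13/8; 27/16; 55/32 }, Right { 111/64; 7/4; 2 } => simplest 221/128
bbrbrbbbrr: Left { 0; 1; 3/2; 13/8; 27/16; 55/32 }, Right { 221/128; 111/64; 7/4; 2 } => simplest 441/256
bbrbrbbbrrb: Left { 0; 1; 3/2; 13/8; 27/16; 55/32; 441/256 }, Right { 221/128; 111/64; 7/4; 2 } => simplest 883/512
bbrbrbbbrrbb: Left { 0; 1; 3/2; 13/8; 27/16; 55/32; 441/256; 883/512 }, Right { 221/128; 111/64; 7/4; 2 } => simplest 1767/1024
bbrbrbbbrrbbr: Left { 0; 1; 3/2; 13/8; 27/16; 55/32; 441/256; 883/512 }, Right { 1767/1024; 221/128; 111/64; 7/4; 2 } => simplest 3533/2048
bbrbrbbbrrbbrb: Left { 0; 1; 3/2; 13/8; 27/16; 55/32; 441/256; 883/512; 3533/2048 }, Right { 1767/1024; 221/128; 111/64; 7/4; 2 } => simplest 7067/4096
bbrbrbbbrrbbrbr: Left { 0; 1; 3/2; 13/8; 27/16; 55/32; 441/256; 883/512; 3533/2048 }, Right { 7067/4096; 1767/1024; 221/128; 111/64; 7/4; 2 } => simplest 14133/8192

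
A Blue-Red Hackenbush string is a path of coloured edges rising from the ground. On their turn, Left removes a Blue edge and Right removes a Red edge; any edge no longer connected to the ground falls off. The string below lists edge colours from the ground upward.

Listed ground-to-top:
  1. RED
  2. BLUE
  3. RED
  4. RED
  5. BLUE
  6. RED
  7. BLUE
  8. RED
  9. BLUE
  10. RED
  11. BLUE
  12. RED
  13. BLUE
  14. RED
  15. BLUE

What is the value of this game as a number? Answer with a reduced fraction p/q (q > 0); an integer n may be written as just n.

Prefix values for RED BLUE RED RED BLUE RED BLUE RED BLUE RED BLUE RED BLUE RED BLUE via {L|R} + simplicity:
value_1 [R]  L=[·]  R=[0]  so -1
value_2 [RB]  L=[-1]  R=[0]  so -1/2
value_3 [RBR]  L=[-1]  R=[-1/2 0]  so -3/4
value_4 [RBRR]  L=[-1]  R=[-3/4 -1/2 0]  so -7/8
value_5 [RBRRB]  L=[-1 -7/8]  R=[-3/4 -1/2 0]  so -13/16
value_6 [RBRRBR]  L=[-1 -7/8]  R=[-13/16 -3/4 -1/2 0]  so -27/32
value_7 [RBRRBRB]  L=[-1 -7/8 -27/32]  R=[-13/16 -3/4 -1/2 0]  so -53/64
value_8 [RBRRBRBR]  L=[-1 -7/8 -27/32]  R=[-53/64 -13/16 -3/4 -1/2 0]  so -107/128
value_9 [RBRRBRBRB]  L=[-1 -7/8 -27/32 -107/128]  R=[-53/64 -13/16 -3/4 -1/2 0]  so -213/256
value_10 [RBRRBRBRBR]  L=[-1 -7/8 -27/32 -107/128]  R=[-213/256 -53/64 -13/16 -3/4 -1/2 0]  so -427/512
value_11 [RBRRBRBRBRB]  L=[-1 -7/8 -27/32 -107/128 -427/512]  R=[-213/256 -53/64 -13/16 -3/4 -1/2 0]  so -853/1024
value_12 [RBRRBRBRBRBR]  L=[-1 -7/8 -27/32 -107/128 -427/512]  R=[-853/1024 -213/256 -53/64 -13/16 -3/4 -1/2 0]  so -1707/2048
value_13 [RBRRBRBRBRBRB]  L=[-1 -7/8 -27/32 -107/128 -427/512 -1707/2048]  R=[-853/1024 -213/256 -53/64 -13/16 -3/4 -1/2 0]  so -3413/4096
value_14 [RBRRBRBRBRBRBR]  L=[-1 -7/8 -27/32 -107/128 -427/512 -1707/2048]  R=[-3413/4096 -853/1024 -213/256 -53/64 -13/16 -3/4 -1/2 0]  so -6827/8192
value_15 [RBRRBRBRBRBRBRB]  L=[-1 -7/8 -27/32 -107/128 -427/512 -1707/2048 -6827/8192]  R=[-3413/4096 -853/1024 -213/256 -53/64 -13/16 -3/4 -1/2 0]  so -13653/16384

-13653/16384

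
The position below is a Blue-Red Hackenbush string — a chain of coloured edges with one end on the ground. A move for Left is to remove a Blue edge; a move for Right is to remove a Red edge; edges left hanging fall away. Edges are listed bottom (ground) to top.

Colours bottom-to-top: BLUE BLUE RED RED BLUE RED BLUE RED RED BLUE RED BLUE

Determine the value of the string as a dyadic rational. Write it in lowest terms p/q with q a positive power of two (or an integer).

Recurse on prefixes of the 12-edge string BLUE BLUE RED RED BLUE RED BLUE RED RED BLUE RED BLUE:
1 of 12 · B · max L 0 · min R +∞ so 1
2 of 12 · BB · max L 1 · min R +∞ so 2
3 of 12 · BBR · max L 1 · min R 2 so 3/2
4 of 12 · BBRR · max L 1 · min R 3/2 so 5/4
5 of 12 · BBRRB · max L 5/4 · min R 3/2 so 11/8
6 of 12 · BBRRBR · max L 5/4 · min R 11/8 so 21/16
7 of 12 · BBRRBRB · max L 21/16 · min R 11/8 so 43/32
8 of 12 · BBRRBRBR · max L 21/16 · min R 43/32 so 85/64
9 of 12 · BBRRBRBRR · max L 21/16 · min R 85/64 so 169/128
10 of 12 · BBRRBRBRRB · max L 169/128 · min R 85/64 so 339/256
11 of 12 · BBRRBRBRRBR · max L 169/128 · min R 339/256 so 677/512
12 of 12 · BBRRBRBRRBRB · max L 677/512 · min R 339/256 so 1355/1024

1355/1024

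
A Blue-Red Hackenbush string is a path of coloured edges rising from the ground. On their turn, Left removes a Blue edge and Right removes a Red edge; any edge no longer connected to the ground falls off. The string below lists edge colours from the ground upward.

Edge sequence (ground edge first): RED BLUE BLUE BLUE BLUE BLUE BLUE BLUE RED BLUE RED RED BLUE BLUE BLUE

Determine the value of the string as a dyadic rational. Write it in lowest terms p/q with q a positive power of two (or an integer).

-177/16384

Build G(s[:k]) for k = 1..15, string s = RED BLUE BLUE BLUE BLUE BLUE BLUE BLUE RED BLUE RED RED BLUE BLUE BLUE.
edge 1 of 15 (RED): { (no moves) | 0 } ⇒ -1
edge 2 of 15 (BLUE): { -1 | 0 } ⇒ -1/2
edge 3 of 15 (BLUE): { -1, -1/2 | 0 } ⇒ -1/4
edge 4 of 15 (BLUE): { -1, -1/2, -1/4 | 0 } ⇒ -1/8
edge 5 of 15 (BLUE): { -1, -1/2, -1/4, -1/8 | 0 } ⇒ -1/16
edge 6 of 15 (BLUE): { -1, -1/2, -1/4, -1/8, -1/16 | 0 } ⇒ -1/32
edge 7 of 15 (BLUE): { -1, -1/2, -1/4, -1/8, -1/16, -1/32 | 0 } ⇒ -1/64
edge 8 of 15 (BLUE): { -1, -1/2, -1/4, -1/8, -1/16, -1/32, -1/64 | 0 } ⇒ -1/128
edge 9 of 15 (RED): { -1, -1/2, -1/4, -1/8, -1/16, -1/32, -1/64 | -1/128, 0 } ⇒ -3/256
edge 10 of 15 (BLUE): { -1, -1/2, -1/4, -1/8, -1/16, -1/32, -1/64, -3/256 | -1/128, 0 } ⇒ -5/512
edge 11 of 15 (RED): { -1, -1/2, -1/4, -1/8, -1/16, -1/32, -1/64, -3/256 | -5/512, -1/128, 0 } ⇒ -11/1024
edge 12 of 15 (RED): { -1, -1/2, -1/4, -1/8, -1/16, -1/32, -1/64, -3/256 | -11/1024, -5/512, -1/128, 0 } ⇒ -23/2048
edge 13 of 15 (BLUE): { -1, -1/2, -1/4, -1/8, -1/16, -1/32, -1/64, -3/256, -23/2048 | -11/1024, -5/512, -1/128, 0 } ⇒ -45/4096
edge 14 of 15 (BLUE): { -1, -1/2, -1/4, -1/8, -1/16, -1/32, -1/64, -3/256, -23/2048, -45/4096 | -11/1024, -5/512, -1/128, 0 } ⇒ -89/8192
edge 15 of 15 (BLUE): { -1, -1/2, -1/4, -1/8, -1/16, -1/32, -1/64, -3/256, -23/2048, -45/4096, -89/8192 | -11/1024, -5/512, -1/128, 0 } ⇒ -177/16384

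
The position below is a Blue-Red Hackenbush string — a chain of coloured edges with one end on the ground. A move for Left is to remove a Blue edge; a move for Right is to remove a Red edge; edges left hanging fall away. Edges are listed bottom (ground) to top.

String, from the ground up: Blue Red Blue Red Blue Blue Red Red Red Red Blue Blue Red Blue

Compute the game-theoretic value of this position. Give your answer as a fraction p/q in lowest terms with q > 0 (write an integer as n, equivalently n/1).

value(B) = { 0 | — } ⇒ 1
value(BR) = { 0 | 1 } ⇒ 1/2
value(BRB) = { 0 1/2 | 1 } ⇒ 3/4
value(BRBR) = { 0 1/2 | 3/4 1 } ⇒ 5/8
value(BRBRB) = { 0 1/2 5/8 | 3/4 1 } ⇒ 11/16
value(BRBRBB) = { 0 1/2 5/8 11/16 | 3/4 1 } ⇒ 23/32
value(BRBRBBR) = { 0 1/2 5/8 11/16 | 23/32 3/4 1 } ⇒ 45/64
value(BRBRBBRR) = { 0 1/2 5/8 11/16 | 45/64 23/32 3/4 1 } ⇒ 89/128
value(BRBRBBRRR) = { 0 1/2 5/8 11/16 | 89/128 45/64 23/32 3/4 1 } ⇒ 177/256
value(BRBRBBRRRR) = { 0 1/2 5/8 11/16 | 177/256 89/128 45/64 23/32 3/4 1 } ⇒ 353/512
value(BRBRBBRRRRB) = { 0 1/2 5/8 11/16 353/512 | 177/256 89/128 45/64 23/32 3/4 1 } ⇒ 707/1024
value(BRBRBBRRRRBB) = { 0 1/2 5/8 11/16 353/512 707/1024 | 177/256 89/128 45/64 23/32 3/4 1 } ⇒ 1415/2048
value(BRBRBBRRRRBBR) = { 0 1/2 5/8 11/16 353/512 707/1024 | 1415/2048 177/256 89/128 45/64 23/32 3/4 1 } ⇒ 2829/4096
value(BRBRBBRRRRBBRB) = { 0 1/2 5/8 11/16 353/512 707/1024 2829/4096 | 1415/2048 177/256 89/128 45/64 23/32 3/4 1 } ⇒ 5659/8192

5659/8192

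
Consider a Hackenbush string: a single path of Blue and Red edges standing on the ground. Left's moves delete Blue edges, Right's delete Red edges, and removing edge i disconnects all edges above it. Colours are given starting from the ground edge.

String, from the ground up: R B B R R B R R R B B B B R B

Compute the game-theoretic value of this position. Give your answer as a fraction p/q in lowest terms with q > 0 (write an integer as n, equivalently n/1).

1 of 15 · R · max L −∞ · min R 0 = -1
2 of 15 · RB · max L -1 · min R 0 = -1/2
3 of 15 · RBB · max L -1/2 · min R 0 = -1/4
4 of 15 · RBBR · max L -1/2 · min R -1/4 = -3/8
5 of 15 · RBBRR · max L -1/2 · min R -3/8 = -7/16
6 of 15 · RBBRRB · max L -7/16 · min R -3/8 = -13/32
7 of 15 · RBBRRBR · max L -7/16 · min R -13/32 = -27/64
8 of 15 · RBBRRBRR · max L -7/16 · min R -27/64 = -55/128
9 of 15 · RBBRRBRRR · max L -7/16 · min R -55/128 = -111/256
10 of 15 · RBBRRBRRRB · max L -111/256 · min R -55/128 = -221/512
11 of 15 · RBBRRBRRRBB · max L -221/512 · min R -55/128 = -441/1024
12 of 15 · RBBRRBRRRBBB · max L -441/1024 · min R -55/128 = -881/2048
13 of 15 · RBBRRBRRRBBBB · max L -881/2048 · min R -55/128 = -1761/4096
14 of 15 · RBBRRBRRRBBBBR · max L -881/2048 · min R -1761/4096 = -3523/8192
15 of 15 · RBBRRBRRRBBBBRB · max L -3523/8192 · min R -1761/4096 = -7045/16384

-7045/16384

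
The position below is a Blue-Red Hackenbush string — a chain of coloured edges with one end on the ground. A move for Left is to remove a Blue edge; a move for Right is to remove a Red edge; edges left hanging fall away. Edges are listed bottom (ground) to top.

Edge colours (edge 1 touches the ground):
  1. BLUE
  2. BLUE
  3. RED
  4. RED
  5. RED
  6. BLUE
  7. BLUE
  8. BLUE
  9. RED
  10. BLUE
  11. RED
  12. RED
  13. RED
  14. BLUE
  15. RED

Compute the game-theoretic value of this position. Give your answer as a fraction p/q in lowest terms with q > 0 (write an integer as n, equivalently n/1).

10053/8192

Prefix values for BLUE BLUE RED RED RED BLUE BLUE BLUE RED BLUE RED RED RED BLUE RED via {L|R} + simplicity:
val_1 [B]  L=[0]  R=[∅]  ⇒ 1
val_2 [BB]  L=[0; 1]  R=[∅]  ⇒ 2
val_3 [BBR]  L=[0; 1]  R=[2]  ⇒ 3/2
val_4 [BBRR]  L=[0; 1]  R=[3/2; 2]  ⇒ 5/4
val_5 [BBRRR]  L=[0; 1]  R=[5/4; 3/2; 2]  ⇒ 9/8
val_6 [BBRRRB]  L=[0; 1; 9/8]  R=[5/4; 3/2; 2]  ⇒ 19/16
val_7 [BBRRRBB]  L=[0; 1; 9/8; 19/16]  R=[5/4; 3/2; 2]  ⇒ 39/32
val_8 [BBRRRBBB]  L=[0; 1; 9/8; 19/16; 39/32]  R=[5/4; 3/2; 2]  ⇒ 79/64
val_9 [BBRRRBBBR]  L=[0; 1; 9/8; 19/16; 39/32]  R=[79/64; 5/4; 3/2; 2]  ⇒ 157/128
val_10 [BBRRRBBBRB]  L=[0; 1; 9/8; 19/16; 39/32; 157/128]  R=[79/64; 5/4; 3/2; 2]  ⇒ 315/256
val_11 [BBRRRBBBRBR]  L=[0; 1; 9/8; 19/16; 39/32; 157/128]  R=[315/256; 79/64; 5/4; 3/2; 2]  ⇒ 629/512
val_12 [BBRRRBBBRBRR]  L=[0; 1; 9/8; 19/16; 39/32; 157/128]  R=[629/512; 315/256; 79/64; 5/4; 3/2; 2]  ⇒ 1257/1024
val_13 [BBRRRBBBRBRRR]  L=[0; 1; 9/8; 19/16; 39/32; 157/128]  R=[1257/1024; 629/512; 315/256; 79/64; 5/4; 3/2; 2]  ⇒ 2513/2048
val_14 [BBRRRBBBRBRRRB]  L=[0; 1; 9/8; 19/16; 39/32; 157/128; 2513/2048]  R=[1257/1024; 629/512; 315/256; 79/64; 5/4; 3/2; 2]  ⇒ 5027/4096
val_15 [BBRRRBBBRBRRRBR]  L=[0; 1; 9/8; 19/16; 39/32; 157/128; 2513/2048]  R=[5027/4096; 1257/1024; 629/512; 315/256; 79/64; 5/4; 3/2; 2]  ⇒ 10053/8192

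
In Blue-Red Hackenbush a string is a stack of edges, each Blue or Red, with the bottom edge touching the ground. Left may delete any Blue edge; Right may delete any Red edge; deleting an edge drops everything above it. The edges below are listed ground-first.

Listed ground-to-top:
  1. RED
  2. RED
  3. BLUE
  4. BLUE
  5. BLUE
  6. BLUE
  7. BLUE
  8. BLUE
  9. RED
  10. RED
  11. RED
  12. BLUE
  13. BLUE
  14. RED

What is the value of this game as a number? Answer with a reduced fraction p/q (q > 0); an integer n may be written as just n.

Build G(s[:k]) for k = 1..14, string s = RED RED BLUE BLUE BLUE BLUE BLUE BLUE RED RED RED BLUE BLUE RED.
G_1 [R]  L=[∅]  R=[0]  → -1
G_2 [RR]  L=[∅]  R=[-1; 0]  → -2
G_3 [RRB]  L=[-2]  R=[-1; 0]  → -3/2
G_4 [RRBB]  L=[-2; -3/2]  R=[-1; 0]  → -5/4
G_5 [RRBBB]  L=[-2; -3/2; -5/4]  R=[-1; 0]  → -9/8
G_6 [RRBBBB]  L=[-2; -3/2; -5/4; -9/8]  R=[-1; 0]  → -17/16
G_7 [RRBBBBB]  L=[-2; -3/2; -5/4; -9/8; -17/16]  R=[-1; 0]  → -33/32
G_8 [RRBBBBBB]  L=[-2; -3/2; -5/4; -9/8; -17/16; -33/32]  R=[-1; 0]  → -65/64
G_9 [RRBBBBBBR]  L=[-2; -3/2; -5/4; -9/8; -17/16; -33/32]  R=[-65/64; -1; 0]  → -131/128
G_10 [RRBBBBBBRR]  L=[-2; -3/2; -5/4; -9/8; -17/16; -33/32]  R=[-131/128; -65/64; -1; 0]  → -263/256
G_11 [RRBBBBBBRRR]  L=[-2; -3/2; -5/4; -9/8; -17/16; -33/32]  R=[-263/256; -131/128; -65/64; -1; 0]  → -527/512
G_12 [RRBBBBBBRRRB]  L=[-2; -3/2; -5/4; -9/8; -17/16; -33/32; -527/512]  R=[-263/256; -131/128; -65/64; -1; 0]  → -1053/1024
G_13 [RRBBBBBBRRRBB]  L=[-2; -3/2; -5/4; -9/8; -17/16; -33/32; -527/512; -1053/1024]  R=[-263/256; -131/128; -65/64; -1; 0]  → -2105/2048
G_14 [RRBBBBBBRRRBBR]  L=[-2; -3/2; -5/4; -9/8; -17/16; -33/32; -527/512; -1053/1024]  R=[-2105/2048; -263/256; -131/128; -65/64; -1; 0]  → -4211/4096

-4211/4096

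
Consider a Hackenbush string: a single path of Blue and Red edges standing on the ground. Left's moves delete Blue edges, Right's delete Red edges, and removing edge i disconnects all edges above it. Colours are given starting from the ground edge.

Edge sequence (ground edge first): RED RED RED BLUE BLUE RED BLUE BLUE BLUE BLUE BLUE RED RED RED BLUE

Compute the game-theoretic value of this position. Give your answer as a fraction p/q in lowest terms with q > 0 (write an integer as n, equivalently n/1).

Recurse on prefixes of the 15-edge string RED RED RED BLUE BLUE RED BLUE BLUE BLUE BLUE BLUE RED RED RED BLUE:
step 1: add RED to get R; options L={ ∅ } R={ 0 } -> -1
step 2: add RED to get RR; options L={ ∅ } R={ -1,0 } -> -2
step 3: add RED to get RRR; options L={ ∅ } R={ -2,-1,0 } -> -3
step 4: add BLUE to get RRRB; options L={ -3 } R={ -2,-1,0 } -> -5/2
step 5: add BLUE to get RRRBB; options L={ -3,-5/2 } R={ -2,-1,0 } -> -9/4
step 6: add RED to get RRRBBR; options L={ -3,-5/2 } R={ -9/4,-2,-1,0 } -> -19/8
step 7: add BLUE to get RRRBBRB; options L={ -3,-5/2,-19/8 } R={ -9/4,-2,-1,0 } -> -37/16
step 8: add BLUE to get RRRBBRBB; options L={ -3,-5/2,-19/8,-37/16 } R={ -9/4,-2,-1,0 } -> -73/32
step 9: add BLUE to get RRRBBRBBB; options L={ -3,-5/2,-19/8,-37/16,-73/32 } R={ -9/4,-2,-1,0 } -> -145/64
step 10: add BLUE to get RRRBBRBBBB; options L={ -3,-5/2,-19/8,-37/16,-73/32,-145/64 } R={ -9/4,-2,-1,0 } -> -289/128
step 11: add BLUE to get RRRBBRBBBBB; options L={ -3,-5/2,-19/8,-37/16,-73/32,-145/64,-289/128 } R={ -9/4,-2,-1,0 } -> -577/256
step 12: add RED to get RRRBBRBBBBBR; options L={ -3,-5/2,-19/8,-37/16,-73/32,-145/64,-289/128 } R={ -577/256,-9/4,-2,-1,0 } -> -1155/512
step 13: add RED to get RRRBBRBBBBBRR; options L={ -3,-5/2,-19/8,-37/16,-73/32,-145/64,-289/128 } R={ -1155/512,-577/256,-9/4,-2,-1,0 } -> -2311/1024
step 14: add RED to get RRRBBRBBBBBRRR; options L={ -3,-5/2,-19/8,-37/16,-73/32,-145/64,-289/128 } R={ -2311/1024,-1155/512,-577/256,-9/4,-2,-1,0 } -> -4623/2048
step 15: add BLUE to get RRRBBRBBBBBRRRB; options L={ -3,-5/2,-19/8,-37/16,-73/32,-145/64,-289/128,-4623/2048 } R={ -2311/1024,-1155/512,-577/256,-9/4,-2,-1,0 } -> -9245/4096

-9245/4096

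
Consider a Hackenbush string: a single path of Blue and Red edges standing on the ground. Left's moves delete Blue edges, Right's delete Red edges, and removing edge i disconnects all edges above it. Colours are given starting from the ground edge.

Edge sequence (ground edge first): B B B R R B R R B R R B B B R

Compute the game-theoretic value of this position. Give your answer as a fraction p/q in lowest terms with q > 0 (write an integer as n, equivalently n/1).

g_1 [B]  L=[0]  R=[]  so 1
g_2 [BB]  L=[0; 1]  R=[]  so 2
g_3 [BBB]  L=[0; 1; 2]  R=[]  so 3
g_4 [BBBR]  L=[0; 1; 2]  R=[3]  so 5/2
g_5 [BBBRR]  L=[0; 1; 2]  R=[5/2; 3]  so 9/4
g_6 [BBBRRB]  L=[0; 1; 2; 9/4]  R=[5/2; 3]  so 19/8
g_7 [BBBRRBR]  L=[0; 1; 2; 9/4]  R=[19/8; 5/2; 3]  so 37/16
g_8 [BBBRRBRR]  L=[0; 1; 2; 9/4]  R=[37/16; 19/8; 5/2; 3]  so 73/32
g_9 [BBBRRBRRB]  L=[0; 1; 2; 9/4; 73/32]  R=[37/16; 19/8; 5/2; 3]  so 147/64
g_10 [BBBRRBRRBR]  L=[0; 1; 2; 9/4; 73/32]  R=[147/64; 37/16; 19/8; 5/2; 3]  so 293/128
g_11 [BBBRRBRRBRR]  L=[0; 1; 2; 9/4; 73/32]  R=[293/128; 147/64; 37/16; 19/8; 5/2; 3]  so 585/256
g_12 [BBBRRBRRBRRB]  L=[0; 1; 2; 9/4; 73/32; 585/256]  R=[293/128; 147/64; 37/16; 19/8; 5/2; 3]  so 1171/512
g_13 [BBBRRBRRBRRBB]  L=[0; 1; 2; 9/4; 73/32; 585/256; 1171/512]  R=[293/128; 147/64; 37/16; 19/8; 5/2; 3]  so 2343/1024
g_14 [BBBRRBRRBRRBBB]  L=[0; 1; 2; 9/4; 73/32; 585/256; 1171/512; 2343/1024]  R=[293/128; 147/64; 37/16; 19/8; 5/2; 3]  so 4687/2048
g_15 [BBBRRBRRBRRBBBR]  L=[0; 1; 2; 9/4; 73/32; 585/256; 1171/512; 2343/1024]  R=[4687/2048; 293/128; 147/64; 37/16; 19/8; 5/2; 3]  so 9373/4096

9373/4096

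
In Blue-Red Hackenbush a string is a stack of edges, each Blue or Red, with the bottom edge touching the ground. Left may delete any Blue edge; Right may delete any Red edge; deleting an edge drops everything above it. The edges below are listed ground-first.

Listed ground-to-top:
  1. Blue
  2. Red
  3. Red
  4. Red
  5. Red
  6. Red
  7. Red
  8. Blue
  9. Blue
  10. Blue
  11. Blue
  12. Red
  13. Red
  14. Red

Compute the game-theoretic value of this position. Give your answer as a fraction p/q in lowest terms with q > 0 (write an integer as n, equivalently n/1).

241/8192

value_1 [B]  L=[0]  R=[—]  → 1
value_2 [BR]  L=[0]  R=[1]  → 1/2
value_3 [BRR]  L=[0]  R=[1/2, 1]  → 1/4
value_4 [BRRR]  L=[0]  R=[1/4, 1/2, 1]  → 1/8
value_5 [BRRRR]  L=[0]  R=[1/8, 1/4, 1/2, 1]  → 1/16
value_6 [BRRRRR]  L=[0]  R=[1/16, 1/8, 1/4, 1/2, 1]  → 1/32
value_7 [BRRRRRR]  L=[0]  R=[1/32, 1/16, 1/8, 1/4, 1/2, 1]  → 1/64
value_8 [BRRRRRRB]  L=[0, 1/64]  R=[1/32, 1/16, 1/8, 1/4, 1/2, 1]  → 3/128
value_9 [BRRRRRRBB]  L=[0, 1/64, 3/128]  R=[1/32, 1/16, 1/8, 1/4, 1/2, 1]  → 7/256
value_10 [BRRRRRRBBB]  L=[0, 1/64, 3/128, 7/256]  R=[1/32, 1/16, 1/8, 1/4, 1/2, 1]  → 15/512
value_11 [BRRRRRRBBBB]  L=[0, 1/64, 3/128, 7/256, 15/512]  R=[1/32, 1/16, 1/8, 1/4, 1/2, 1]  → 31/1024
value_12 [BRRRRRRBBBBR]  L=[0, 1/64, 3/128, 7/256, 15/512]  R=[31/1024, 1/32, 1/16, 1/8, 1/4, 1/2, 1]  → 61/2048
value_13 [BRRRRRRBBBBRR]  L=[0, 1/64, 3/128, 7/256, 15/512]  R=[61/2048, 31/1024, 1/32, 1/16, 1/8, 1/4, 1/2, 1]  → 121/4096
value_14 [BRRRRRRBBBBRRR]  L=[0, 1/64, 3/128, 7/256, 15/512]  R=[121/4096, 61/2048, 31/1024, 1/32, 1/16, 1/8, 1/4, 1/2, 1]  → 241/8192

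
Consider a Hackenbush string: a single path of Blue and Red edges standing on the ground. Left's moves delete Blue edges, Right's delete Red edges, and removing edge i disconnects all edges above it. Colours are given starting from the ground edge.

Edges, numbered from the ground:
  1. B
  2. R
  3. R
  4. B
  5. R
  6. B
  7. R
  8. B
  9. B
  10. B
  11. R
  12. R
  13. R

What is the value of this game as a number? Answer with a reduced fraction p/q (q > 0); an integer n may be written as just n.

1393/4096

Prefix values for B R R B R B R B B B R R R via {L|R} + simplicity:
G_1 [B]  L=[0]  R=[(no moves)]  gives 1
G_2 [BR]  L=[0]  R=[1]  gives 1/2
G_3 [BRR]  L=[0]  R=[1/2, 1]  gives 1/4
G_4 [BRRB]  L=[0, 1/4]  R=[1/2, 1]  gives 3/8
G_5 [BRRBR]  L=[0, 1/4]  R=[3/8, 1/2, 1]  gives 5/16
G_6 [BRRBRB]  L=[0, 1/4, 5/16]  R=[3/8, 1/2, 1]  gives 11/32
G_7 [BRRBRBR]  L=[0, 1/4, 5/16]  R=[11/32, 3/8, 1/2, 1]  gives 21/64
G_8 [BRRBRBRB]  L=[0, 1/4, 5/16, 21/64]  R=[11/32, 3/8, 1/2, 1]  gives 43/128
G_9 [BRRBRBRBB]  L=[0, 1/4, 5/16, 21/64, 43/128]  R=[11/32, 3/8, 1/2, 1]  gives 87/256
G_10 [BRRBRBRBBB]  L=[0, 1/4, 5/16, 21/64, 43/128, 87/256]  R=[11/32, 3/8, 1/2, 1]  gives 175/512
G_11 [BRRBRBRBBBR]  L=[0, 1/4, 5/16, 21/64, 43/128, 87/256]  R=[175/512, 11/32, 3/8, 1/2, 1]  gives 349/1024
G_12 [BRRBRBRBBBRR]  L=[0, 1/4, 5/16, 21/64, 43/128, 87/256]  R=[349/1024, 175/512, 11/32, 3/8, 1/2, 1]  gives 697/2048
G_13 [BRRBRBRBBBRRR]  L=[0, 1/4, 5/16, 21/64, 43/128, 87/256]  R=[697/2048, 349/1024, 175/512, 11/32, 3/8, 1/2, 1]  gives 1393/4096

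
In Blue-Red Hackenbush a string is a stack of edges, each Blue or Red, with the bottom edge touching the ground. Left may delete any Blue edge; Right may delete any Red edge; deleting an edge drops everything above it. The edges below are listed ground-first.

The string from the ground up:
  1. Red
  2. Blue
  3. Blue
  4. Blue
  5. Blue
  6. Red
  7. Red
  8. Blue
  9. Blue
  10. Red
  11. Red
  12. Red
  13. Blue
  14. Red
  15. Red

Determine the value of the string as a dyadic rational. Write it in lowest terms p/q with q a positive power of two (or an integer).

edge 1 of 15 (Red): { — | 0 } ⇒ -1
edge 2 of 15 (Blue): { -1 | 0 } ⇒ -1/2
edge 3 of 15 (Blue): { -1; -1/2 | 0 } ⇒ -1/4
edge 4 of 15 (Blue): { -1; -1/2; -1/4 | 0 } ⇒ -1/8
edge 5 of 15 (Blue): { -1; -1/2; -1/4; -1/8 | 0 } ⇒ -1/16
edge 6 of 15 (Red): { -1; -1/2; -1/4; -1/8 | -1/16; 0 } ⇒ -3/32
edge 7 of 15 (Red): { -1; -1/2; -1/4; -1/8 | -3/32; -1/16; 0 } ⇒ -7/64
edge 8 of 15 (Blue): { -1; -1/2; -1/4; -1/8; -7/64 | -3/32; -1/16; 0 } ⇒ -13/128
edge 9 of 15 (Blue): { -1; -1/2; -1/4; -1/8; -7/64; -13/128 | -3/32; -1/16; 0 } ⇒ -25/256
edge 10 of 15 (Red): { -1; -1/2; -1/4; -1/8; -7/64; -13/128 | -25/256; -3/32; -1/16; 0 } ⇒ -51/512
edge 11 of 15 (Red): { -1; -1/2; -1/4; -1/8; -7/64; -13/128 | -51/512; -25/256; -3/32; -1/16; 0 } ⇒ -103/1024
edge 12 of 15 (Red): { -1; -1/2; -1/4; -1/8; -7/64; -13/128 | -103/1024; -51/512; -25/256; -3/32; -1/16; 0 } ⇒ -207/2048
edge 13 of 15 (Blue): { -1; -1/2; -1/4; -1/8; -7/64; -13/128; -207/2048 | -103/1024; -51/512; -25/256; -3/32; -1/16; 0 } ⇒ -413/4096
edge 14 of 15 (Red): { -1; -1/2; -1/4; -1/8; -7/64; -13/128; -207/2048 | -413/4096; -103/1024; -51/512; -25/256; -3/32; -1/16; 0 } ⇒ -827/8192
edge 15 of 15 (Red): { -1; -1/2; -1/4; -1/8; -7/64; -13/128; -207/2048 | -827/8192; -413/4096; -103/1024; -51/512; -25/256; -3/32; -1/16; 0 } ⇒ -1655/16384

-1655/16384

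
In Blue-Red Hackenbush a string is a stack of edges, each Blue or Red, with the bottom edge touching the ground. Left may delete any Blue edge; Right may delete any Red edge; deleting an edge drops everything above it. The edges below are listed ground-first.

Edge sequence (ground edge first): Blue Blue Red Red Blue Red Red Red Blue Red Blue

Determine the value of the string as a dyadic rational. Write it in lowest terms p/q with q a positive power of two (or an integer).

651/512

Build g(s[:k]) for k = 1..11, string s = Blue Blue Red Red Blue Red Red Red Blue Red Blue.
1 of 11 · B · max L 0 · min R +∞ — 1
2 of 11 · BB · max L 1 · min R +∞ — 2
3 of 11 · BBR · max L 1 · min R 2 — 3/2
4 of 11 · BBRR · max L 1 · min R 3/2 — 5/4
5 of 11 · BBRRB · max L 5/4 · min R 3/2 — 11/8
6 of 11 · BBRRBR · max L 5/4 · min R 11/8 — 21/16
7 of 11 · BBRRBRR · max L 5/4 · min R 21/16 — 41/32
8 of 11 · BBRRBRRR · max L 5/4 · min R 41/32 — 81/64
9 of 11 · BBRRBRRRB · max L 81/64 · min R 41/32 — 163/128
10 of 11 · BBRRBRRRBR · max L 81/64 · min R 163/128 — 325/256
11 of 11 · BBRRBRRRBRB · max L 325/256 · min R 163/128 — 651/512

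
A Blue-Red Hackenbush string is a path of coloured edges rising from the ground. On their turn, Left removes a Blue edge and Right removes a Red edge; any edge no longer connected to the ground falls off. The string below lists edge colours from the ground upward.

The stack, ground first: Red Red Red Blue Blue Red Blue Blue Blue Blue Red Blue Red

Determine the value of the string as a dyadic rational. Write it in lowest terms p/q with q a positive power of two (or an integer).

-2315/1024

step 1: add Red to get R; options L={ (no moves) } R={ 0 } = -1
step 2: add Red to get RR; options L={ (no moves) } R={ -1,0 } = -2
step 3: add Red to get RRR; options L={ (no moves) } R={ -2,-1,0 } = -3
step 4: add Blue to get RRRB; options L={ -3 } R={ -2,-1,0 } = -5/2
step 5: add Blue to get RRRBB; options L={ -3,-5/2 } R={ -2,-1,0 } = -9/4
step 6: add Red to get RRRBBR; options L={ -3,-5/2 } R={ -9/4,-2,-1,0 } = -19/8
step 7: add Blue to get RRRBBRB; options L={ -3,-5/2,-19/8 } R={ -9/4,-2,-1,0 } = -37/16
step 8: add Blue to get RRRBBRBB; options L={ -3,-5/2,-19/8,-37/16 } R={ -9/4,-2,-1,0 } = -73/32
step 9: add Blue to get RRRBBRBBB; options L={ -3,-5/2,-19/8,-37/16,-73/32 } R={ -9/4,-2,-1,0 } = -145/64
step 10: add Blue to get RRRBBRBBBB; options L={ -3,-5/2,-19/8,-37/16,-73/32,-145/64 } R={ -9/4,-2,-1,0 } = -289/128
step 11: add Red to get RRRBBRBBBBR; options L={ -3,-5/2,-19/8,-37/16,-73/32,-145/64 } R={ -289/128,-9/4,-2,-1,0 } = -579/256
step 12: add Blue to get RRRBBRBBBBRB; options L={ -3,-5/2,-19/8,-37/16,-73/32,-145/64,-579/256 } R={ -289/128,-9/4,-2,-1,0 } = -1157/512
step 13: add Red to get RRRBBRBBBBRBR; options L={ -3,-5/2,-19/8,-37/16,-73/32,-145/64,-579/256 } R={ -1157/512,-289/128,-9/4,-2,-1,0 } = -2315/1024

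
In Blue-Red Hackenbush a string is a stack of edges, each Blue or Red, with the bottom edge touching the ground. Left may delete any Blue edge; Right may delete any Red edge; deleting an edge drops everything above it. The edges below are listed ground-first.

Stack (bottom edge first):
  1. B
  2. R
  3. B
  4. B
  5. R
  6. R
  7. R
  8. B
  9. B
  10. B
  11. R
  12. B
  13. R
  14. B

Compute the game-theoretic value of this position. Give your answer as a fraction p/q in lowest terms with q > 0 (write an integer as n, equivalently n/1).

val(B) = { 0 |  } -> 1
val(BR) = { 0 | 1 } -> 1/2
val(BRB) = { 0; 1/2 | 1 } -> 3/4
val(BRBB) = { 0; 1/2; 3/4 | 1 } -> 7/8
val(BRBBR) = { 0; 1/2; 3/4 | 7/8; 1 } -> 13/16
val(BRBBRR) = { 0; 1/2; 3/4 | 13/16; 7/8; 1 } -> 25/32
val(BRBBRRR) = { 0; 1/2; 3/4 | 25/32; 13/16; 7/8; 1 } -> 49/64
val(BRBBRRRB) = { 0; 1/2; 3/4; 49/64 | 25/32; 13/16; 7/8; 1 } -> 99/128
val(BRBBRRRBB) = { 0; 1/2; 3/4; 49/64; 99/128 | 25/32; 13/16; 7/8; 1 } -> 199/256
val(BRBBRRRBBB) = { 0; 1/2; 3/4; 49/64; 99/128; 199/256 | 25/32; 13/16; 7/8; 1 } -> 399/512
val(BRBBRRRBBBR) = { 0; 1/2; 3/4; 49/64; 99/128; 199/256 | 399/512; 25/32; 13/16; 7/8; 1 } -> 797/1024
val(BRBBRRRBBBRB) = { 0; 1/2; 3/4; 49/64; 99/128; 199/256; 797/1024 | 399/512; 25/32; 13/16; 7/8; 1 } -> 1595/2048
val(BRBBRRRBBBRBR) = { 0; 1/2; 3/4; 49/64; 99/128; 199/256; 797/1024 | 1595/2048; 399/512; 25/32; 13/16; 7/8; 1 } -> 3189/4096
val(BRBBRRRBBBRBRB) = { 0; 1/2; 3/4; 49/64; 99/128; 199/256; 797/1024; 3189/4096 | 1595/2048; 399/512; 25/32; 13/16; 7/8; 1 } -> 6379/8192

6379/8192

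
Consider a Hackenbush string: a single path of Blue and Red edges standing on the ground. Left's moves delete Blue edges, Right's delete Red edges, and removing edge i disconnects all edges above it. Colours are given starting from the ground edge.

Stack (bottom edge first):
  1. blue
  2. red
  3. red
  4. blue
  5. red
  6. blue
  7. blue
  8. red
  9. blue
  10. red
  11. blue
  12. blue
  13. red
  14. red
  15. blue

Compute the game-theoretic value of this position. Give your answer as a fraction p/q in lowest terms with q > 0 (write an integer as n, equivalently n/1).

5811/16384

g(b) = { 0 |  } gives 1
g(br) = { 0 | 1 } gives 1/2
g(brr) = { 0 | 1/2, 1 } gives 1/4
g(brrb) = { 0, 1/4 | 1/2, 1 } gives 3/8
g(brrbr) = { 0, 1/4 | 3/8, 1/2, 1 } gives 5/16
g(brrbrb) = { 0, 1/4, 5/16 | 3/8, 1/2, 1 } gives 11/32
g(brrbrbb) = { 0, 1/4, 5/16, 11/32 | 3/8, 1/2, 1 } gives 23/64
g(brrbrbbr) = { 0, 1/4, 5/16, 11/32 | 23/64, 3/8, 1/2, 1 } gives 45/128
g(brrbrbbrb) = { 0, 1/4, 5/16, 11/32, 45/128 | 23/64, 3/8, 1/2, 1 } gives 91/256
g(brrbrbbrbr) = { 0, 1/4, 5/16, 11/32, 45/128 | 91/256, 23/64, 3/8, 1/2, 1 } gives 181/512
g(brrbrbbrbrb) = { 0, 1/4, 5/16, 11/32, 45/128, 181/512 | 91/256, 23/64, 3/8, 1/2, 1 } gives 363/1024
g(brrbrbbrbrbb) = { 0, 1/4, 5/16, 11/32, 45/128, 181/512, 363/1024 | 91/256, 23/64, 3/8, 1/2, 1 } gives 727/2048
g(brrbrbbrbrbbr) = { 0, 1/4, 5/16, 11/32, 45/128, 181/512, 363/1024 | 727/2048, 91/256, 23/64, 3/8, 1/2, 1 } gives 1453/4096
g(brrbrbbrbrbbrr) = { 0, 1/4, 5/16, 11/32, 45/128, 181/512, 363/1024 | 1453/4096, 727/2048, 91/256, 23/64, 3/8, 1/2, 1 } gives 2905/8192
g(brrbrbbrbrbbrrb) = { 0, 1/4, 5/16, 11/32, 45/128, 181/512, 363/1024, 2905/8192 | 1453/4096, 727/2048, 91/256, 23/64, 3/8, 1/2, 1 } gives 5811/16384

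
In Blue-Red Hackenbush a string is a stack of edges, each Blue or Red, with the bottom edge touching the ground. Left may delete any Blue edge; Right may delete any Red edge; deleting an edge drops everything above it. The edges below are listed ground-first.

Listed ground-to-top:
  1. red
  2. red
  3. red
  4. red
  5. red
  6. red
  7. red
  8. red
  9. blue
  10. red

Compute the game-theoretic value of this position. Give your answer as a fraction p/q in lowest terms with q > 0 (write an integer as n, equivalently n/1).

-31/4

step 1: add red to get r; options L={ none } R={ 0 } → -1
step 2: add red to get rr; options L={ none } R={ -1, 0 } → -2
step 3: add red to get rrr; options L={ none } R={ -2, -1, 0 } → -3
step 4: add red to get rrrr; options L={ none } R={ -3, -2, -1, 0 } → -4
step 5: add red to get rrrrr; options L={ none } R={ -4, -3, -2, -1, 0 } → -5
step 6: add red to get rrrrrr; options L={ none } R={ -5, -4, -3, -2, -1, 0 } → -6
step 7: add red to get rrrrrrr; options L={ none } R={ -6, -5, -4, -3, -2, -1, 0 } → -7
step 8: add red to get rrrrrrrr; options L={ none } R={ -7, -6, -5, -4, -3, -2, -1, 0 } → -8
step 9: add blue to get rrrrrrrrb; options L={ -8 } R={ -7, -6, -5, -4, -3, -2, -1, 0 } → -15/2
step 10: add red to get rrrrrrrrbr; options L={ -8 } R={ -15/2, -7, -6, -5, -4, -3, -2, -1, 0 } → -31/4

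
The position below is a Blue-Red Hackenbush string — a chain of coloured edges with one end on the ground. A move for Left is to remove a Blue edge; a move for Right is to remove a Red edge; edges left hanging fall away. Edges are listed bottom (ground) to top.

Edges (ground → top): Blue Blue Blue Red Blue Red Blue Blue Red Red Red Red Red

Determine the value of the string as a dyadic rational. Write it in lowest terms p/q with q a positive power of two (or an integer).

2753/1024

Recurse on prefixes of the 13-edge string Blue Blue Blue Red Blue Red Blue Blue Red Red Red Red Red:
1 of 13 · B · max L 0 · min R +∞ so 1
2 of 13 · BB · max L 1 · min R +∞ so 2
3 of 13 · BBB · max L 2 · min R +∞ so 3
4 of 13 · BBBR · max L 2 · min R 3 so 5/2
5 of 13 · BBBRB · max L 5/2 · min R 3 so 11/4
6 of 13 · BBBRBR · max L 5/2 · min R 11/4 so 21/8
7 of 13 · BBBRBRB · max L 21/8 · min R 11/4 so 43/16
8 of 13 · BBBRBRBB · max L 43/16 · min R 11/4 so 87/32
9 of 13 · BBBRBRBBR · max L 43/16 · min R 87/32 so 173/64
10 of 13 · BBBRBRBBRR · max L 43/16 · min R 173/64 so 345/128
11 of 13 · BBBRBRBBRRR · max L 43/16 · min R 345/128 so 689/256
12 of 13 · BBBRBRBBRRRR · max L 43/16 · min R 689/256 so 1377/512
13 of 13 · BBBRBRBBRRRRR · max L 43/16 · min R 1377/512 so 2753/1024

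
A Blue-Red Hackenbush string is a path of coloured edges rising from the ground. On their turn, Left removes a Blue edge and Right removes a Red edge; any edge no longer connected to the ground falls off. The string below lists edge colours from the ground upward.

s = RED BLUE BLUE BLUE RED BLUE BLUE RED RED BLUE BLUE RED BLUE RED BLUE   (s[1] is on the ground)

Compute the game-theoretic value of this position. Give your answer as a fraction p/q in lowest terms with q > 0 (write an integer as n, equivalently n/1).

Build val(s[:k]) for k = 1..15, string s = RED BLUE BLUE BLUE RED BLUE BLUE RED RED BLUE BLUE RED BLUE RED BLUE.
val_1 [R]  L=[(no moves)]  R=[0]  ⇒ -1
val_2 [RB]  L=[-1]  R=[0]  ⇒ -1/2
val_3 [RBB]  L=[-1 -1/2]  R=[0]  ⇒ -1/4
val_4 [RBBB]  L=[-1 -1/2 -1/4]  R=[0]  ⇒ -1/8
val_5 [RBBBR]  L=[-1 -1/2 -1/4]  R=[-1/8 0]  ⇒ -3/16
val_6 [RBBBRB]  L=[-1 -1/2 -1/4 -3/16]  R=[-1/8 0]  ⇒ -5/32
val_7 [RBBBRBB]  L=[-1 -1/2 -1/4 -3/16 -5/32]  R=[-1/8 0]  ⇒ -9/64
val_8 [RBBBRBBR]  L=[-1 -1/2 -1/4 -3/16 -5/32]  R=[-9/64 -1/8 0]  ⇒ -19/128
val_9 [RBBBRBBRR]  L=[-1 -1/2 -1/4 -3/16 -5/32]  R=[-19/128 -9/64 -1/8 0]  ⇒ -39/256
val_10 [RBBBRBBRRB]  L=[-1 -1/2 -1/4 -3/16 -5/32 -39/256]  R=[-19/128 -9/64 -1/8 0]  ⇒ -77/512
val_11 [RBBBRBBRRBB]  L=[-1 -1/2 -1/4 -3/16 -5/32 -39/256 -77/512]  R=[-19/128 -9/64 -1/8 0]  ⇒ -153/1024
val_12 [RBBBRBBRRBBR]  L=[-1 -1/2 -1/4 -3/16 -5/32 -39/256 -77/512]  R=[-153/1024 -19/128 -9/64 -1/8 0]  ⇒ -307/2048
val_13 [RBBBRBBRRBBRB]  L=[-1 -1/2 -1/4 -3/16 -5/32 -39/256 -77/512 -307/2048]  R=[-153/1024 -19/128 -9/64 -1/8 0]  ⇒ -613/4096
val_14 [RBBBRBBRRBBRBR]  L=[-1 -1/2 -1/4 -3/16 -5/32 -39/256 -77/512 -307/2048]  R=[-613/4096 -153/1024 -19/128 -9/64 -1/8 0]  ⇒ -1227/8192
val_15 [RBBBRBBRRBBRBRB]  L=[-1 -1/2 -1/4 -3/16 -5/32 -39/256 -77/512 -307/2048 -1227/8192]  R=[-613/4096 -153/1024 -19/128 -9/64 -1/8 0]  ⇒ -2453/16384

-2453/16384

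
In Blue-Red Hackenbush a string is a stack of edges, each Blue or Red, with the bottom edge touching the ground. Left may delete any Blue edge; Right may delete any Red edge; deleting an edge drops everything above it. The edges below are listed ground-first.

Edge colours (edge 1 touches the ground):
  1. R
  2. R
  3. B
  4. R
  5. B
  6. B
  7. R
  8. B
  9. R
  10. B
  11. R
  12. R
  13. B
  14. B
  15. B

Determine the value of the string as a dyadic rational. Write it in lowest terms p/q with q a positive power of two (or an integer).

-12977/8192

Build value(s[:k]) for k = 1..15, string s = R R B R B B R B R B R R B B B.
R: Left { none }, Right { 0 } — simplest -1
RR: Left { none }, Right { -1,0 } — simplest -2
RRB: Left { -2 }, Right { -1,0 } — simplest -3/2
RRBR: Left { -2 }, Right { -3/2,-1,0 } — simplest -7/4
RRBRB: Left { -2,-7/4 }, Right { -3/2,-1,0 } — simplest -13/8
RRBRBB: Left { -2,-7/4,-13/8 }, Right { -3/2,-1,0 } — simplest -25/16
RRBRBBR: Left { -2,-7/4,-13/8 }, Right { -25/16,-3/2,-1,0 } — simplest -51/32
RRBRBBRB: Left { -2,-7/4,-13/8,-51/32 }, Right { -25/16,-3/2,-1,0 } — simplest -101/64
RRBRBBRBR: Left { -2,-7/4,-13/8,-51/32 }, Right { -101/64,-25/16,-3/2,-1,0 } — simplest -203/128
RRBRBBRBRB: Left { -2,-7/4,-13/8,-51/32,-203/128 }, Right { -101/64,-25/16,-3/2,-1,0 } — simplest -405/256
RRBRBBRBRBR: Left { -2,-7/4,-13/8,-51/32,-203/128 }, Right { -405/256,-101/64,-25/16,-3/2,-1,0 } — simplest -811/512
RRBRBBRBRBRR: Left { -2,-7/4,-13/8,-51/32,-203/128 }, Right { -811/512,-405/256,-101/64,-25/16,-3/2,-1,0 } — simplest -1623/1024
RRBRBBRBRBRRB: Left { -2,-7/4,-13/8,-51/32,-203/128,-1623/1024 }, Right { -811/512,-405/256,-101/64,-25/16,-3/2,-1,0 } — simplest -3245/2048
RRBRBBRBRBRRBB: Left { -2,-7/4,-13/8,-51/32,-203/128,-1623/1024,-3245/2048 }, Right { -811/512,-405/256,-101/64,-25/16,-3/2,-1,0 } — simplest -6489/4096
RRBRBBRBRBRRBBB: Left { -2,-7/4,-13/8,-51/32,-203/128,-1623/1024,-3245/2048,-6489/4096 }, Right { -811/512,-405/256,-101/64,-25/16,-3/2,-1,0 } — simplest -12977/8192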